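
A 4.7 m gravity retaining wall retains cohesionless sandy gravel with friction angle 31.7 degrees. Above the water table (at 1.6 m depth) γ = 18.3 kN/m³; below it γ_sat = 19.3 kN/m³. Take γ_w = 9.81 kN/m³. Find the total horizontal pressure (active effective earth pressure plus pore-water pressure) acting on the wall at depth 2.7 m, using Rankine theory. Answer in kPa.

23.1 kPa

K_a = (1 − sin φ)/(1 + sin φ) = 0.3111.
γ' = 19.3 − 9.81 = 9.490 kN/m³.
Effective vertical stress at 2.7 m: σ'_v = 18.3×1.6 + 9.490×1.10 = 39.72 kPa.
σ'_h = K_a σ'_v = 0.3111 × 39.72 = 12.36 kPa; u = γ_w × 1.10 = 10.79 kPa.
Total σ_h = 12.36 + 10.79 = 23.15 kPa.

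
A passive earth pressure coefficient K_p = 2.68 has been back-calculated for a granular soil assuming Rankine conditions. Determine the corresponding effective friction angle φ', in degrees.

K_p = (1+sin φ)/(1−sin φ) ⇒ sin φ = (K_p − 1)/(K_p + 1) = 0.4565.
φ = arcsin(0.4565) = 27.16°.

27.2°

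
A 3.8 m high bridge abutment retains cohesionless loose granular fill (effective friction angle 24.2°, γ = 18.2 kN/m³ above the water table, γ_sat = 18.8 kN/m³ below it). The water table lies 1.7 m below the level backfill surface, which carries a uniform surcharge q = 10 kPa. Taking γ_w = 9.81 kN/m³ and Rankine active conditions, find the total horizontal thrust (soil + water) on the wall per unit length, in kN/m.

K_a = tan²(45° − φ/2) = 0.4185.
γ' = 18.8 − 9.81 = 8.990 kN/m³. h₂ = H − d_w = 2.1 m.
σ'_h: at surface K_a·q = 4.185; at WT K_a(q+γd_w) = 17.13; at base K_a(q+γd_w+γ'h₂) = 25.04 kPa.
P₁ = ½(4.185+17.13)×1.7 = 18.12; P₂ = ½(17.13+25.04)×2.1 = 44.28; P_w = ½γ_w h₂² = 21.63.
Total = 18.12+44.28+21.63 = 84.03 kN/m.

84.0 kN/m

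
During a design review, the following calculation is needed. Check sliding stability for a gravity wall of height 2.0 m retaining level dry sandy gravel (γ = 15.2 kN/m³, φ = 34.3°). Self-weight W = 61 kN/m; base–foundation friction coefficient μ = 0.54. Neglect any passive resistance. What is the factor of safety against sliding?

3.88

K_a = tan²(45° − 34.3°/2) = 0.2792.
P_a = ½K_aγH² = 0.5×0.2792×15.2×2.0² = 8.486 kN/m, acting at H/3 = 0.6667 m above the base.
FS_sliding = μW / P_a = 0.54×61 / 8.486 = 3.881.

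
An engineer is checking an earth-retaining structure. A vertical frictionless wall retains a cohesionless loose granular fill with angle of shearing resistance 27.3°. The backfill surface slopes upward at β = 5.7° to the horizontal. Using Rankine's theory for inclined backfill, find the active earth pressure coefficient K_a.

K_a = cos β · (cos β − √(cos²β − cos²φ)) / (cos β + √(cos²β − cos²φ)).
cos β = 0.9951, cos φ = 0.8886, √(cos²β − cos²φ) = 0.4478.
K_a = 0.9951 × (0.9951 − 0.4478)/(0.9951 + 0.4478) = 0.3774.

0.377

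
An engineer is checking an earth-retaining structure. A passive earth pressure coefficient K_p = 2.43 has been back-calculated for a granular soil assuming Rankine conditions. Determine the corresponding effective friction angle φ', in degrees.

24.6°

K_p = (1+sin φ)/(1−sin φ) ⇒ sin φ = (K_p − 1)/(K_p + 1) = 0.4169.
φ = arcsin(0.4169) = 24.64°.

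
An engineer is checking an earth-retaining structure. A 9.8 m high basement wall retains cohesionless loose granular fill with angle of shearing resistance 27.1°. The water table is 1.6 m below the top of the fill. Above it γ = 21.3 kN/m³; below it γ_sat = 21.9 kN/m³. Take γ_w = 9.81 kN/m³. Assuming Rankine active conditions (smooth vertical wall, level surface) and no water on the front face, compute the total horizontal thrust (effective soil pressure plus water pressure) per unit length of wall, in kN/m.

597 kN/m

K_a = tan²(45° − φ/2) = 0.3741.
γ' = 21.9 − 9.81 = 12.09 kN/m³. Depth below WT = 8.2 m.
σ'_h at WT = K_a γ d_w = 12.75 kPa; at base = 12.75 + K_a γ' × 8.2 = 49.83 kPa.
P₁ (0–1.6 m) = ½×12.75×1.6 = 10.20. P₂ (1.6–9.8 m) = ½(12.75+49.83)×8.2 = 256.6.
P_w = ½ γ_w h₂² = 0.5×9.81×8.2² = 329.8. Total = 10.20+256.6+329.8 = 596.6 kN/m.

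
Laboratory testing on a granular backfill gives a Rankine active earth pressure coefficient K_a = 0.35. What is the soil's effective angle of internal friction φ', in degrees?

28.8°

K_a = tan²(45° − φ/2) ⇒ 45° − φ/2 = arctan(√0.35) = 30.61°.
φ = 2(45° − 30.61°) = 28.78°.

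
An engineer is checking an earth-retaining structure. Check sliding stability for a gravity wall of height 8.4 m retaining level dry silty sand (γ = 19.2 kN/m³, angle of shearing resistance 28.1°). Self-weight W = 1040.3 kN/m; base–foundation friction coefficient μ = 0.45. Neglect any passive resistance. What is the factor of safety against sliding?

1.92

K_a = tan²(45° − 28.1°/2) = 0.3596.
P_a = ½K_aγH² = 0.5×0.3596×19.2×8.4² = 243.6 kN/m, acting at H/3 = 2.800 m above the base.
FS_sliding = μW / P_a = 0.45×1040.3 / 243.6 = 1.922.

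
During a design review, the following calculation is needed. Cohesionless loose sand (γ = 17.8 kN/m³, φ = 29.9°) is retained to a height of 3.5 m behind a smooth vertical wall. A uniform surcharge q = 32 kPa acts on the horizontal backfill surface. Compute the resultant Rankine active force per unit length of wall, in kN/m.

74.0 kN/m

K_a = tan²(45° − φ/2) = 0.3347.
Soil triangle: ½ K_a γ H² = 0.5×0.3347×17.8×3.5² = 36.49 kN/m.
Surcharge rectangle: K_a q H = 0.3347×32×3.5 = 37.48 kN/m.
Total = 36.49 + 37.48 = 73.97 kN/m.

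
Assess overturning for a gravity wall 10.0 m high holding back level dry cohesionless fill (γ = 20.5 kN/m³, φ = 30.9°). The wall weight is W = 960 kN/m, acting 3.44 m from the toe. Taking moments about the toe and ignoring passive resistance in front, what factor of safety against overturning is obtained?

K_a = tan²(45° − 30.9°/2) = 0.3214.
P_a = ½K_aγH² = 0.5×0.3214×20.5×10.0² = 329.4 kN/m, acting at H/3 = 3.333 m above the base.
Overturning moment M_o = P_a × H/3 = 329.4 × 3.333 = 1098.
Resisting moment M_r = W × 3.44 = 960 × 3.44 = 3302.
FS_overturning = M_r/M_o = 3302/1098 = 3.007.

3.01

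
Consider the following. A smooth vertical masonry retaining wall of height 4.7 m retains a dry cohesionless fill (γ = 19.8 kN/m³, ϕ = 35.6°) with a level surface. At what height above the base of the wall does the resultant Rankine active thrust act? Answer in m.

K_a = 0.2641.
The pressure distribution is triangular, so the resultant acts at H/3 above the base = 4.7/3 = 1.567 m.

1.57 m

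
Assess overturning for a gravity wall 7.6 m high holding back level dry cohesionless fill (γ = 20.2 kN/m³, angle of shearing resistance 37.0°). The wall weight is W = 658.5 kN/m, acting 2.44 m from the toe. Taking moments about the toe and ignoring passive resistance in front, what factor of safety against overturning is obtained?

4.37

K_a = tan²(45° − 37.0°/2) = 0.2486.
P_a = ½K_aγH² = 0.5×0.2486×20.2×7.6² = 145.0 kN/m, acting at H/3 = 2.533 m above the base.
Overturning moment M_o = P_a × H/3 = 145.0 × 2.533 = 367.4.
Resisting moment M_r = W × 2.44 = 658.5 × 2.44 = 1607.
FS_overturning = M_r/M_o = 1607/367.4 = 4.374.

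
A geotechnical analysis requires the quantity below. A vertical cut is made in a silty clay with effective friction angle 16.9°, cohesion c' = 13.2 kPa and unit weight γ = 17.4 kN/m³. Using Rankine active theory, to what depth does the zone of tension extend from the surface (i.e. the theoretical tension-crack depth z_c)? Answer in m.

2.05 m

K_a = tan²(45° − 16.9°/2) = 0.5495; √K_a = 0.7413.
The active pressure is zero where K_a γ z = 2c√K_a, so z_c = 2c/(γ√K_a) = 2×13.2/(17.4×0.7413) = 2.047 m.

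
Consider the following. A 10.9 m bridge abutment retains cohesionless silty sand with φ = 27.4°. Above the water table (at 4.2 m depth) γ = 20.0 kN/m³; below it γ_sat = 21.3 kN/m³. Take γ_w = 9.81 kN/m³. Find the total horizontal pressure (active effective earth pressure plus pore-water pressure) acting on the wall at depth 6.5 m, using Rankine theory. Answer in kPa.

K_a = (1 − sin φ)/(1 + sin φ) = 0.3697.
γ' = 21.3 − 9.81 = 11.49 kN/m³.
Effective vertical stress at 6.5 m: σ'_v = 20.0×4.2 + 11.49×2.30 = 110.4 kPa.
σ'_h = K_a σ'_v = 0.3697 × 110.4 = 40.82 kPa; u = γ_w × 2.30 = 22.56 kPa.
Total σ_h = 40.82 + 22.56 = 63.39 kPa.

63.4 kPa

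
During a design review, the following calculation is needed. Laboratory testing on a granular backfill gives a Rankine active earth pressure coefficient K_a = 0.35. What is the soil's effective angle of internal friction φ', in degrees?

28.8°

K_a = tan²(45° − φ/2) ⇒ 45° − φ/2 = arctan(√0.35) = 30.61°.
φ = 2(45° − 30.61°) = 28.78°.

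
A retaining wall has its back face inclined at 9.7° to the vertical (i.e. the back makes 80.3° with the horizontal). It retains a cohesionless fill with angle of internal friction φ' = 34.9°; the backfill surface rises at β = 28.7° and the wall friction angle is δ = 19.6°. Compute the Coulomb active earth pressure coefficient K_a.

0.549

K_a = sin²(α+φ) / [sin²α · sin(α−δ) · (1 + √{sin(φ+δ)sin(φ−β) / (sin(α−δ)sin(α+β))})²].
With α = 80.3°, φ = 34.9°, δ = 19.6°, β = 28.7°: K_a = 0.5491.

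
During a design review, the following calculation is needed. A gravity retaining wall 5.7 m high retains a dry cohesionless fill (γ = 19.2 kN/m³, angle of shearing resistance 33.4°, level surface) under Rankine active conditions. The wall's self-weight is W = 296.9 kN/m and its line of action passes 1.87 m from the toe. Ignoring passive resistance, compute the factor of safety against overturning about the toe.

3.23

K_a = tan²(45° − 33.4°/2) = 0.2899.
P_a = ½K_aγH² = 0.5×0.2899×19.2×5.7² = 90.43 kN/m, acting at H/3 = 1.900 m above the base.
Overturning moment M_o = P_a × H/3 = 90.43 × 1.900 = 171.8.
Resisting moment M_r = W × 1.87 = 296.9 × 1.87 = 555.2.
FS_overturning = M_r/M_o = 555.2/171.8 = 3.231.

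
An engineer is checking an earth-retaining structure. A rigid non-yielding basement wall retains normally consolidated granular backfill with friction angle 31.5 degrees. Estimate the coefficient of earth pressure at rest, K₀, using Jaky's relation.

K₀ = 1 − sin φ' = 1 − sin 31.5° = 0.4775.

0.478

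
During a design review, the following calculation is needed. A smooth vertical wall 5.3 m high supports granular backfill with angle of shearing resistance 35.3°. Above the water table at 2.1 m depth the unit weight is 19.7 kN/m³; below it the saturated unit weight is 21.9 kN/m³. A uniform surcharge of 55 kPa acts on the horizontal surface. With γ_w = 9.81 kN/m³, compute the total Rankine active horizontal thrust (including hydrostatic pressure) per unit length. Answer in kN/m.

192 kN/m

K_a = tan²(45° − φ/2) = 0.2675.
γ' = 21.9 − 9.81 = 12.09 kN/m³. h₂ = H − d_w = 3.2 m.
σ'_h: at surface K_a·q = 14.71; at WT K_a(q+γd_w) = 25.78; at base K_a(q+γd_w+γ'h₂) = 36.13 kPa.
P₁ = ½(14.71+25.78)×2.1 = 42.52; P₂ = ½(25.78+36.13)×3.2 = 99.07; P_w = ½γ_w h₂² = 50.23.
Total = 42.52+99.07+50.23 = 191.8 kN/m.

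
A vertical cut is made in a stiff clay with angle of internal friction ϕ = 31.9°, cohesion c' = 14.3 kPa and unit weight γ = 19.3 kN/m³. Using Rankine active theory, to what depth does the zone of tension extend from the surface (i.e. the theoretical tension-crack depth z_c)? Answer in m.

K_a = tan²(45° − 31.9°/2) = 0.3085; √K_a = 0.5555.
The active pressure is zero where K_a γ z = 2c√K_a, so z_c = 2c/(γ√K_a) = 2×14.3/(19.3×0.5555) = 2.668 m.

2.67 m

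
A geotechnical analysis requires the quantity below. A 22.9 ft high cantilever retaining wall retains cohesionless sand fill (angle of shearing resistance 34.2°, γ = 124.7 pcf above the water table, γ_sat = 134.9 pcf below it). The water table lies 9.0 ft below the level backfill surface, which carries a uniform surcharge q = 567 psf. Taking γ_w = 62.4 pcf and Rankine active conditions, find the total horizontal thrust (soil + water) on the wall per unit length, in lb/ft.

K_a = tan²(45° − φ/2) = 0.2803.
γ' = 134.9 − 62.4 = 72.50 pcf. h₂ = H − d_w = 13.9 ft.
σ'_h: at surface K_a·q = 159.0; at WT K_a(q+γd_w) = 473.6; at base K_a(q+γd_w+γ'h₂) = 756.1 psf.
P₁ = ½(159.0+473.6)×9.0 = 2846; P₂ = ½(473.6+756.1)×13.9 = 8546; P_w = ½γ_w h₂² = 6028.
Total = 2846+8546+6028 = 17420 lb/ft.

17400 lb/ft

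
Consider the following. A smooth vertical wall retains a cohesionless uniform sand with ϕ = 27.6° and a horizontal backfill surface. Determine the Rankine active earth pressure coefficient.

K_a = tan²(45° − φ/2) = tan²(31.20°) = 0.3668.

0.367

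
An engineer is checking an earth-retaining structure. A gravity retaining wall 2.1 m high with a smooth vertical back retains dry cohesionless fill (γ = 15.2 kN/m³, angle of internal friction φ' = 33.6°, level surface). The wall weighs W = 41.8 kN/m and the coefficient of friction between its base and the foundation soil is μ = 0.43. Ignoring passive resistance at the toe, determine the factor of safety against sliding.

1.87

K_a = tan²(45° − 33.6°/2) = 0.2875.
P_a = ½K_aγH² = 0.5×0.2875×15.2×2.1² = 9.636 kN/m, acting at H/3 = 0.7000 m above the base.
FS_sliding = μW / P_a = 0.43×41.8 / 9.636 = 1.865.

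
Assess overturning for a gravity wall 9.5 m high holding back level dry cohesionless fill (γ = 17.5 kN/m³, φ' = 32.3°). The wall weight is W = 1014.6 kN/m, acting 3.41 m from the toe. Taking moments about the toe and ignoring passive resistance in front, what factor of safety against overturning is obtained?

K_a = tan²(45° − 32.3°/2) = 0.3035.
P_a = ½K_aγH² = 0.5×0.3035×17.5×9.5² = 239.7 kN/m, acting at H/3 = 3.167 m above the base.
Overturning moment M_o = P_a × H/3 = 239.7 × 3.167 = 758.9.
Resisting moment M_r = W × 3.41 = 1014.6 × 3.41 = 3460.
FS_overturning = M_r/M_o = 3460/758.9 = 4.559.

4.56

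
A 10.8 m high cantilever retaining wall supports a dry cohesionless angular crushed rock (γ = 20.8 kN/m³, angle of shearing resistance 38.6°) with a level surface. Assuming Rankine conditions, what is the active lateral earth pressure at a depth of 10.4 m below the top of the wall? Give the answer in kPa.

K_a = (1 − sin φ)/(1 + sin φ) = 0.2316.
σ_h = K_a γ z = 0.2316 × 20.8 × 10.4 = 50.10 kPa.

50.1 kPa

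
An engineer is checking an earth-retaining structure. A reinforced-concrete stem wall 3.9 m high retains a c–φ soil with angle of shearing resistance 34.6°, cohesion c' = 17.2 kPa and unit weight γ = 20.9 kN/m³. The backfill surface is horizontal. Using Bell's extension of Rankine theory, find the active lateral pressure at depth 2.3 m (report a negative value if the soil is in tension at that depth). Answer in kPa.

-4.81 kPa

K_a = (1 − sin φ)/(1 + sin φ) = 0.2756.
σ_a = K_a γ z − 2c√K_a = 0.2756×20.9×2.3 − 2×17.2×0.5250 = -4.811 kPa.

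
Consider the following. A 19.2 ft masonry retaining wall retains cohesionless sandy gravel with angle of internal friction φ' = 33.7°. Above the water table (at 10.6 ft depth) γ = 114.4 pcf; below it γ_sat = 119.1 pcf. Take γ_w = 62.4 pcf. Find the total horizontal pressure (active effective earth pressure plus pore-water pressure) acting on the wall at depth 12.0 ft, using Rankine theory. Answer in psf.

K_a = (1 − sin φ)/(1 + sin φ) = 0.2863.
γ' = 119.1 − 62.4 = 56.70 pcf.
Effective vertical stress at 12.0 ft: σ'_v = 114.4×10.6 + 56.70×1.40 = 1292 psf.
σ'_h = K_a σ'_v = 0.2863 × 1292 = 369.9 psf; u = γ_w × 1.40 = 87.36 psf.
Total σ_h = 369.9 + 87.36 = 457.3 psf.

457 psf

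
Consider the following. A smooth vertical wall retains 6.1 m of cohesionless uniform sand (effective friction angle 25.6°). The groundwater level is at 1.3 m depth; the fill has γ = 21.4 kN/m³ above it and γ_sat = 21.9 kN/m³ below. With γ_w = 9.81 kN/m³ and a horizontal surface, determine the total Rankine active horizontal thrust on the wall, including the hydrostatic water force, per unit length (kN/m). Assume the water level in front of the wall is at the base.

K_a = tan²(45° − φ/2) = 0.3966.
γ' = 21.9 − 9.81 = 12.09 kN/m³. Depth below WT = 4.8 m.
σ'_h at WT = K_a γ d_w = 11.03 kPa; at base = 11.03 + K_a γ' × 4.8 = 34.05 kPa.
P₁ (0–1.3 m) = ½×11.03×1.3 = 7.171. P₂ (1.3–6.1 m) = ½(11.03+34.05)×4.8 = 108.2.
P_w = ½ γ_w h₂² = 0.5×9.81×4.8² = 113.0. Total = 7.171+108.2+113.0 = 228.4 kN/m.

228 kN/m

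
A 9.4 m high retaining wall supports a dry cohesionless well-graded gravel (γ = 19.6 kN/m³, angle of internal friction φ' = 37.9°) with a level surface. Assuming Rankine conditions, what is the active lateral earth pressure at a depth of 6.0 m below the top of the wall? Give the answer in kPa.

28.1 kPa

K_a = (1 − sin φ)/(1 + sin φ) = 0.2389.
σ_h = K_a γ z = 0.2389 × 19.6 × 6.0 = 28.10 kPa.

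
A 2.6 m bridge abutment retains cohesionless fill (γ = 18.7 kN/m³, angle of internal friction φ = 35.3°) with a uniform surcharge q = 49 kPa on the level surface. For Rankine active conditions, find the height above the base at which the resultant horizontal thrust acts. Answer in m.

1.16 m

K_a = 0.2675.
Triangular part P₁ = ½K_aγH² = 16.91 at H/3 = 0.8667 m; rectangular part P₂ = K_a q H = 34.08 at H/2 = 1.300 m.
ȳ = (P₁·0.8667 + P₂·1.300)/(P₁+P₂) = 1.156 m.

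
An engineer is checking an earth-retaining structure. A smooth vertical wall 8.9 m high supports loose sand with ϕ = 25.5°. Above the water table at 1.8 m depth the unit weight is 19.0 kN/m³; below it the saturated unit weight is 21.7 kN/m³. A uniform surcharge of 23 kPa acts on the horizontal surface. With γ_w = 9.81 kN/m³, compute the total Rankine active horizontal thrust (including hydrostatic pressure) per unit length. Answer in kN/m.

K_a = tan²(45° − φ/2) = 0.3981.
γ' = 21.7 − 9.81 = 11.89 kN/m³. h₂ = H − d_w = 7.1 m.
σ'_h: at surface K_a·q = 9.156; at WT K_a(q+γd_w) = 22.77; at base K_a(q+γd_w+γ'h₂) = 56.38 kPa.
P₁ = ½(9.156+22.77)×1.8 = 28.73; P₂ = ½(22.77+56.38)×7.1 = 281.0; P_w = ½γ_w h₂² = 247.3.
Total = 28.73+281.0+247.3 = 557.0 kN/m.

557 kN/m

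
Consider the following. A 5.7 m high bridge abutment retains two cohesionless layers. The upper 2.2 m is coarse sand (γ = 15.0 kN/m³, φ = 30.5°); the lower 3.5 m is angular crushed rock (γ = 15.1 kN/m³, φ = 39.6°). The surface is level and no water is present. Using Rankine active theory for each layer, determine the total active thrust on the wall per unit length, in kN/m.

57.9 kN/m

K_a1 = tan²(45°−30.5°/2) = 0.3267; K_a2 = tan²(45°−39.6°/2) = 0.2214.
Layer 1: σ at base = K_a1 γ₁ h₁ = 10.78 kPa; P₁ = ½×10.78×2.2 = 11.86.
Layer 2: σ_v at top = γ₁h₁ = 33.00; σ_h top = K_a2×33.00 = 7.307; σ_h base = K_a2×(33.00+15.1×3.5) = 19.01.
P₂ = ½(7.307+19.01)×3.5 = 46.05. Total P_a = 11.86+46.05 = 57.91 kN/m.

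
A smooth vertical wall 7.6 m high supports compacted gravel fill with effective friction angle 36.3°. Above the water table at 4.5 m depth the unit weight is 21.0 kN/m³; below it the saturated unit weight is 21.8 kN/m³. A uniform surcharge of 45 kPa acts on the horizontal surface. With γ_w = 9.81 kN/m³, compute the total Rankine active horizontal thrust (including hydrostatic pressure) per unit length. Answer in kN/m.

K_a = tan²(45° − φ/2) = 0.2563.
γ' = 21.8 − 9.81 = 11.99 kN/m³. h₂ = H − d_w = 3.1 m.
σ'_h: at surface K_a·q = 11.53; at WT K_a(q+γd_w) = 35.75; at base K_a(q+γd_w+γ'h₂) = 45.28 kPa.
P₁ = ½(11.53+35.75)×4.5 = 106.4; P₂ = ½(35.75+45.28)×3.1 = 125.6; P_w = ½γ_w h₂² = 47.14.
Total = 106.4+125.6+47.14 = 279.1 kN/m.

279 kN/m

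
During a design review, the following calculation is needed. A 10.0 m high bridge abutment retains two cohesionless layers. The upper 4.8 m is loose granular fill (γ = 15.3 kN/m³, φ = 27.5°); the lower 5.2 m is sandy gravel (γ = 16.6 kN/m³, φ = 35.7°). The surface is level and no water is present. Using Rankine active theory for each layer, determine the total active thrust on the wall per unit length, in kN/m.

224 kN/m

K_a1 = tan²(45°−27.5°/2) = 0.3682; K_a2 = tan²(45°−35.7°/2) = 0.2630.
Layer 1: σ at base = K_a1 γ₁ h₁ = 27.04 kPa; P₁ = ½×27.04×4.8 = 64.90.
Layer 2: σ_v at top = γ₁h₁ = 73.44; σ_h top = K_a2×73.44 = 19.31; σ_h base = K_a2×(73.44+16.6×5.2) = 42.02.
P₂ = ½(19.31+42.02)×5.2 = 159.5. Total P_a = 64.90+159.5 = 224.4 kN/m.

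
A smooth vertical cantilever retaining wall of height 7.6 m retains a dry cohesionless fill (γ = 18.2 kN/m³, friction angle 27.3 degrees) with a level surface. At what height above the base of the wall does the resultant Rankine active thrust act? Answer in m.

K_a = 0.3711.
The pressure distribution is triangular, so the resultant acts at H/3 above the base = 7.6/3 = 2.533 m.

2.53 m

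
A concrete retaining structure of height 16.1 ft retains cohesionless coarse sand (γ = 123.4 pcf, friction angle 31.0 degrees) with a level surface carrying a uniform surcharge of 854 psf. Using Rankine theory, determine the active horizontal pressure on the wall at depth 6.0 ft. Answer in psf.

K_a = (1 − sin φ)/(1 + sin φ) = 0.3201.
σ_v = γz + q = 123.4 × 6.0 + 854 = 1594 psf.
σ_h = K_a σ_v = 0.3201 × 1594 = 510.4 psf.

510 psf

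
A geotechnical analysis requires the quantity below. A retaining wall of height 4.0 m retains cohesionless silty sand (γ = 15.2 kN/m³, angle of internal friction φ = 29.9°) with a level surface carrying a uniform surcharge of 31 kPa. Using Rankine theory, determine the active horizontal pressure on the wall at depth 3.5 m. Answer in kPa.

K_a = (1 − sin φ)/(1 + sin φ) = 0.3347.
σ_v = γz + q = 15.2 × 3.5 + 31 = 84.20 kPa.
σ_h = K_a σ_v = 0.3347 × 84.20 = 28.18 kPa.

28.2 kPa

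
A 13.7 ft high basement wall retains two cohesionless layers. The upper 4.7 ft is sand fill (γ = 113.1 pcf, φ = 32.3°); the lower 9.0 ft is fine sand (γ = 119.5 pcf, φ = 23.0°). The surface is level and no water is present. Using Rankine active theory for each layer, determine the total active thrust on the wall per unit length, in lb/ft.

4600 lb/ft

K_a1 = tan²(45°−32.3°/2) = 0.3035; K_a2 = tan²(45°−23.0°/2) = 0.4381.
Layer 1: σ at base = K_a1 γ₁ h₁ = 161.3 psf; P₁ = ½×161.3×4.7 = 379.1.
Layer 2: σ_v at top = γ₁h₁ = 531.6; σ_h top = K_a2×531.6 = 232.9; σ_h base = K_a2×(531.6+119.5×9.0) = 704.0.
P₂ = ½(232.9+704.0)×9.0 = 4216. Total P_a = 379.1+4216 = 4595 lb/ft.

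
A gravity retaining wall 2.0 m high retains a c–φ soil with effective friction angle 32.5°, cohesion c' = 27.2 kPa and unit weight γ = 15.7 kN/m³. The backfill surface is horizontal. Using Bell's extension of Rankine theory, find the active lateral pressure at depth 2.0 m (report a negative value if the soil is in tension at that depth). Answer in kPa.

-20.4 kPa

K_a = (1 − sin φ)/(1 + sin φ) = 0.3010.
σ_a = K_a γ z − 2c√K_a = 0.3010×15.7×2.0 − 2×27.2×0.5486 = -20.39 kPa.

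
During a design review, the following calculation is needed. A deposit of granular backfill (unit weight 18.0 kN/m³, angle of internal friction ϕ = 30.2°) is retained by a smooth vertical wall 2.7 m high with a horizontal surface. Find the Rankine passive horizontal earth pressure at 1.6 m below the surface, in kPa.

87.1 kPa

K_p = (1 + sin φ)/(1 − sin φ) = 3.024.
σ_h = K_p γ z = 3.024 × 18.0 × 1.6 = 87.10 kPa.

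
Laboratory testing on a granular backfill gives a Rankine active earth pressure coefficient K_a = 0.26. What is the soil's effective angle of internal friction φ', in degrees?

K_a = tan²(45° − φ/2) ⇒ 45° − φ/2 = arctan(√0.26) = 27.02°.
φ = 2(45° − 27.02°) = 35.97°.

36.0°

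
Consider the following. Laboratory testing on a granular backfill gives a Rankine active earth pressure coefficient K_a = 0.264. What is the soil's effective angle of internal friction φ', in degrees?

35.6°

K_a = tan²(45° − φ/2) ⇒ 45° − φ/2 = arctan(√0.264) = 27.19°.
φ = 2(45° − 27.19°) = 35.61°.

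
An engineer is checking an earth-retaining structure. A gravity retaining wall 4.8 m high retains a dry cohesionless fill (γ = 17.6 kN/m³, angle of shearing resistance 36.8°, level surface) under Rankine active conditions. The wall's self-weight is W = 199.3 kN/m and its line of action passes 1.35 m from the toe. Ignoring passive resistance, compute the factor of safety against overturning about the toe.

K_a = tan²(45° − 36.8°/2) = 0.2508.
P_a = ½K_aγH² = 0.5×0.2508×17.6×4.8² = 50.84 kN/m, acting at H/3 = 1.600 m above the base.
Overturning moment M_o = P_a × H/3 = 50.84 × 1.600 = 81.35.
Resisting moment M_r = W × 1.35 = 199.3 × 1.35 = 269.1.
FS_overturning = M_r/M_o = 269.1/81.35 = 3.307.

3.31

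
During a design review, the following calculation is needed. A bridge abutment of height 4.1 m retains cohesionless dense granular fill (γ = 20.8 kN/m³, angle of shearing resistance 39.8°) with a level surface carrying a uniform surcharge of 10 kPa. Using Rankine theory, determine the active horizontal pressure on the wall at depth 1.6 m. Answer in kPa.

K_a = (1 − sin φ)/(1 + sin φ) = 0.2194.
σ_v = γz + q = 20.8 × 1.6 + 10 = 43.28 kPa.
σ_h = K_a σ_v = 0.2194 × 43.28 = 9.497 kPa.

9.50 kPa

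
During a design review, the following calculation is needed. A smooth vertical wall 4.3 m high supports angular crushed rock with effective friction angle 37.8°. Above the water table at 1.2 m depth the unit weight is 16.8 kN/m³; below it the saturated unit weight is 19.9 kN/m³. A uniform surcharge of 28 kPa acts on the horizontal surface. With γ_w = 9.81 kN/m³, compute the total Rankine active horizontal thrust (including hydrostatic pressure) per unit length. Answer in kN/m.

106 kN/m

K_a = tan²(45° − φ/2) = 0.2400.
γ' = 19.9 − 9.81 = 10.09 kN/m³. h₂ = H − d_w = 3.1 m.
σ'_h: at surface K_a·q = 6.720; at WT K_a(q+γd_w) = 11.56; at base K_a(q+γd_w+γ'h₂) = 19.07 kPa.
P₁ = ½(6.720+11.56)×1.2 = 10.97; P₂ = ½(11.56+19.07)×3.1 = 47.47; P_w = ½γ_w h₂² = 47.14.
Total = 10.97+47.47+47.14 = 105.6 kN/m.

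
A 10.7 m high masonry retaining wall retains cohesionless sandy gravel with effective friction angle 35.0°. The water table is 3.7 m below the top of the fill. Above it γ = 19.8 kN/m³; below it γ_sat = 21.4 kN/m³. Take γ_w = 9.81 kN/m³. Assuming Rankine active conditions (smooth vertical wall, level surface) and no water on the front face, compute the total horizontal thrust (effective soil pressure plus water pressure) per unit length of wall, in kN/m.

493 kN/m

K_a = tan²(45° − φ/2) = 0.2710.
γ' = 21.4 − 9.81 = 11.59 kN/m³. Depth below WT = 7.0 m.
σ'_h at WT = K_a γ d_w = 19.85 kPa; at base = 19.85 + K_a γ' × 7.0 = 41.84 kPa.
P₁ (0–3.7 m) = ½×19.85×3.7 = 36.73. P₂ (3.7–10.7 m) = ½(19.85+41.84)×7.0 = 215.9.
P_w = ½ γ_w h₂² = 0.5×9.81×7.0² = 240.3. Total = 36.73+215.9+240.3 = 493.0 kN/m.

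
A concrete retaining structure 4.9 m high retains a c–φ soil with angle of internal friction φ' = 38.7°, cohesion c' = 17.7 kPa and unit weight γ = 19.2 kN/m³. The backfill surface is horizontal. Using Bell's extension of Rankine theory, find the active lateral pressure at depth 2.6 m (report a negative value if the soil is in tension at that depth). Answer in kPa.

-5.49 kPa

K_a = (1 − sin φ)/(1 + sin φ) = 0.2306.
σ_a = K_a γ z − 2c√K_a = 0.2306×19.2×2.6 − 2×17.7×0.4802 = -5.488 kPa.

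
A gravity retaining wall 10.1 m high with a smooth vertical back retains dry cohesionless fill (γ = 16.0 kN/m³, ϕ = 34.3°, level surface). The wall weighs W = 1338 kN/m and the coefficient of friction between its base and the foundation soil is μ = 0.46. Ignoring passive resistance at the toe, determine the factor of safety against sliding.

K_a = tan²(45° − 34.3°/2) = 0.2792.
P_a = ½K_aγH² = 0.5×0.2792×16.0×10.1² = 227.8 kN/m, acting at H/3 = 3.367 m above the base.
FS_sliding = μW / P_a = 0.46×1338 / 227.8 = 2.702.

2.70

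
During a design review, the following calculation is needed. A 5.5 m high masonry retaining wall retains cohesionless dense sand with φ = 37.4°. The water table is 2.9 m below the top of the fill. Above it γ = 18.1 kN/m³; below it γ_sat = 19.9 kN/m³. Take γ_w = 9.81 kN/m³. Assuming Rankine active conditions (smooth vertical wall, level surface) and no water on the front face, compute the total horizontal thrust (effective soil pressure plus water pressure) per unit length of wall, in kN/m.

93.4 kN/m

K_a = tan²(45° − φ/2) = 0.2443.
γ' = 19.9 − 9.81 = 10.09 kN/m³. Depth below WT = 2.6 m.
σ'_h at WT = K_a γ d_w = 12.82 kPa; at base = 12.82 + K_a γ' × 2.6 = 19.23 kPa.
P₁ (0–2.9 m) = ½×12.82×2.9 = 18.59. P₂ (2.9–5.5 m) = ½(12.82+19.23)×2.6 = 41.67.
P_w = ½ γ_w h₂² = 0.5×9.81×2.6² = 33.16. Total = 18.59+41.67+33.16 = 93.41 kN/m.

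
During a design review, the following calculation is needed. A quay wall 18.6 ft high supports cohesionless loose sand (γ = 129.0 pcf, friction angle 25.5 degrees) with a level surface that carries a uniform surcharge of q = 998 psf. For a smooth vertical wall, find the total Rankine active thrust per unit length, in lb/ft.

K_a = tan²(45° − φ/2) = 0.3981.
Soil triangle: ½ K_a γ H² = 0.5×0.3981×129.0×18.6² = 8883 lb/ft.
Surcharge rectangle: K_a q H = 0.3981×998×18.6 = 7390 lb/ft.
Total = 8883 + 7390 = 16270 lb/ft.

16300 lb/ft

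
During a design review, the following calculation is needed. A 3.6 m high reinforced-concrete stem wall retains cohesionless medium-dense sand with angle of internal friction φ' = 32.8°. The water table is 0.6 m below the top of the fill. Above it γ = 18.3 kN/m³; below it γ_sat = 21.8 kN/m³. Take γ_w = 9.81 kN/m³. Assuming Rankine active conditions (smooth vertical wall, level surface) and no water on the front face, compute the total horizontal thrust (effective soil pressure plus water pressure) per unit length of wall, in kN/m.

71.0 kN/m

K_a = tan²(45° − φ/2) = 0.2973.
γ' = 21.8 − 9.81 = 11.99 kN/m³. Depth below WT = 3.0 m.
σ'_h at WT = K_a γ d_w = 3.264 kPa; at base = 3.264 + K_a γ' × 3.0 = 13.96 kPa.
P₁ (0–0.6 m) = ½×3.264×0.6 = 0.9792. P₂ (0.6–3.6 m) = ½(3.264+13.96)×3.0 = 25.83.
P_w = ½ γ_w h₂² = 0.5×9.81×3.0² = 44.14. Total = 0.9792+25.83+44.14 = 70.95 kN/m.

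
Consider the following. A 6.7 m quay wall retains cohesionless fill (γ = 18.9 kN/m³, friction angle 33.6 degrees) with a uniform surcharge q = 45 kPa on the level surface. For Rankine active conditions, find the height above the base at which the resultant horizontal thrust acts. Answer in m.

K_a = 0.2875.
Triangular part P₁ = ½K_aγH² = 122.0 at H/3 = 2.233 m; rectangular part P₂ = K_a q H = 86.68 at H/2 = 3.350 m.
ȳ = (P₁·2.233 + P₂·3.350)/(P₁+P₂) = 2.697 m.

2.70 m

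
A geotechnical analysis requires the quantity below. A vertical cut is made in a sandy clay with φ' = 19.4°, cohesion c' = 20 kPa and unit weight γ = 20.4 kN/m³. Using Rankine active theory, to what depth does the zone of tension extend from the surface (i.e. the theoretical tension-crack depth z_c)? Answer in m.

K_a = tan²(45° − 19.4°/2) = 0.5013; √K_a = 0.7080.
The active pressure is zero where K_a γ z = 2c√K_a, so z_c = 2c/(γ√K_a) = 2×20/(20.4×0.7080) = 2.769 m.

2.77 m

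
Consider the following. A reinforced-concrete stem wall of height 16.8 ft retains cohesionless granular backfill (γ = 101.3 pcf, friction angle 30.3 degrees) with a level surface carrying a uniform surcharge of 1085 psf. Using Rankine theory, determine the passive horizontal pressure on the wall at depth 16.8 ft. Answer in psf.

8460 psf

K_p = (1 + sin φ)/(1 − sin φ) = 3.037.
σ_v = γz + q = 101.3 × 16.8 + 1085 = 2787 psf.
σ_h = K_p σ_v = 3.037 × 2787 = 8462 psf.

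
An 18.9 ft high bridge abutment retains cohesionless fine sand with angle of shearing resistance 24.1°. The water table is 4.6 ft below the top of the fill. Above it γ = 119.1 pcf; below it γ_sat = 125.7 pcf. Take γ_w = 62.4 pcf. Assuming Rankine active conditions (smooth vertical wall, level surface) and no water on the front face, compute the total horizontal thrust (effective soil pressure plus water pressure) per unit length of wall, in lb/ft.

12900 lb/ft

K_a = tan²(45° − φ/2) = 0.4201.
γ' = 125.7 − 62.4 = 63.30 pcf. Depth below WT = 14.3 ft.
σ'_h at WT = K_a γ d_w = 230.2 psf; at base = 230.2 + K_a γ' × 14.3 = 610.5 psf.
P₁ (0–4.6 ft) = ½×230.2×4.6 = 529.4. P₂ (4.6–18.9 ft) = ½(230.2+610.5)×14.3 = 6010.
P_w = ½ γ_w h₂² = 0.5×62.4×14.3² = 6380. Total = 529.4+6010+6380 = 12920 lb/ft.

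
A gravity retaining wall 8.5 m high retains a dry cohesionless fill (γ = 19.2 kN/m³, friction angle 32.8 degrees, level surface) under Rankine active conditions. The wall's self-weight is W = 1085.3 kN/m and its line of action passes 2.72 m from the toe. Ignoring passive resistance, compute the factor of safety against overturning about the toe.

5.05

K_a = tan²(45° − 32.8°/2) = 0.2973.
P_a = ½K_aγH² = 0.5×0.2973×19.2×8.5² = 206.2 kN/m, acting at H/3 = 2.833 m above the base.
Overturning moment M_o = P_a × H/3 = 206.2 × 2.833 = 584.2.
Resisting moment M_r = W × 2.72 = 1085.3 × 2.72 = 2952.
FS_overturning = M_r/M_o = 2952/584.2 = 5.053.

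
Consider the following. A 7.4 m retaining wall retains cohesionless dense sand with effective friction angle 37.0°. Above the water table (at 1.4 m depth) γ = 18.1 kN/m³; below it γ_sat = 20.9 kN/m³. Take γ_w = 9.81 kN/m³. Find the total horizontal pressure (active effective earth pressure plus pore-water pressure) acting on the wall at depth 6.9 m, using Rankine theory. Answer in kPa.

75.4 kPa

K_a = (1 − sin φ)/(1 + sin φ) = 0.2486.
γ' = 20.9 − 9.81 = 11.09 kN/m³.
Effective vertical stress at 6.9 m: σ'_v = 18.1×1.4 + 11.09×5.50 = 86.33 kPa.
σ'_h = K_a σ'_v = 0.2486 × 86.33 = 21.46 kPa; u = γ_w × 5.50 = 53.96 kPa.
Total σ_h = 21.46 + 53.96 = 75.42 kPa.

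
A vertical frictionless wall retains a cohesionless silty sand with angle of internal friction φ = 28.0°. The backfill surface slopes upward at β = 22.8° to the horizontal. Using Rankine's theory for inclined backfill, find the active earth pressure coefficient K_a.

0.510

K_a = cos β · (cos β − √(cos²β − cos²φ)) / (cos β + √(cos²β − cos²φ)).
cos β = 0.9219, cos φ = 0.8829, √(cos²β − cos²φ) = 0.2650.
K_a = 0.9219 × (0.9219 − 0.2650)/(0.9219 + 0.2650) = 0.5102.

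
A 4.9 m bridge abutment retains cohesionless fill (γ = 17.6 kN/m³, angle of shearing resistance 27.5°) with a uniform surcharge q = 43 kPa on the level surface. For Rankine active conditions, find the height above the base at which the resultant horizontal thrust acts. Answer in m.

2.04 m

K_a = 0.3682.
Triangular part P₁ = ½K_aγH² = 77.80 at H/3 = 1.633 m; rectangular part P₂ = K_a q H = 77.58 at H/2 = 2.450 m.
ȳ = (P₁·1.633 + P₂·2.450)/(P₁+P₂) = 2.041 m.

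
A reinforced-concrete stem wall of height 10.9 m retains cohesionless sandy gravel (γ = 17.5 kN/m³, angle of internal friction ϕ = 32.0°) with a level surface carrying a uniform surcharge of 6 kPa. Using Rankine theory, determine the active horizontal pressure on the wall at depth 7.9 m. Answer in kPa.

44.3 kPa

K_a = (1 − sin φ)/(1 + sin φ) = 0.3073.
σ_v = γz + q = 17.5 × 7.9 + 6 = 144.2 kPa.
σ_h = K_a σ_v = 0.3073 × 144.2 = 44.32 kPa.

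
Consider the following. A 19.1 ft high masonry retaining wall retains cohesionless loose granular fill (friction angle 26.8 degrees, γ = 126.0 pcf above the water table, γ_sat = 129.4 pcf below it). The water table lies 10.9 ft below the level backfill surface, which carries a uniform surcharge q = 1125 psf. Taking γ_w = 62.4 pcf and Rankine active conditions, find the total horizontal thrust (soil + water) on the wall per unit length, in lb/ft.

K_a = tan²(45° − φ/2) = 0.3785.
γ' = 129.4 − 62.4 = 67.00 pcf. h₂ = H − d_w = 8.2 ft.
σ'_h: at surface K_a·q = 425.8; at WT K_a(q+γd_w) = 945.6; at base K_a(q+γd_w+γ'h₂) = 1154 psf.
P₁ = ½(425.8+945.6)×10.9 = 7474; P₂ = ½(945.6+1154)×8.2 = 8606; P_w = ½γ_w h₂² = 2098.
Total = 7474+8606+2098 = 18180 lb/ft.

18200 lb/ft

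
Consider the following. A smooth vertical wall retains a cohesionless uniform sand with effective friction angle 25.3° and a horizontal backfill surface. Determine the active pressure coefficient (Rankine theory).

0.401

K_a = tan²(45° − φ/2) = tan²(32.35°) = 0.4012.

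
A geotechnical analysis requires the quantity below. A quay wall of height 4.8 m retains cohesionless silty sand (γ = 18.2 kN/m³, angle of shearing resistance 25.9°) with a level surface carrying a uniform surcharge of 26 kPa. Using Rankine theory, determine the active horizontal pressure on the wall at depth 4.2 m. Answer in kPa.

40.2 kPa

K_a = (1 − sin φ)/(1 + sin φ) = 0.3920.
σ_v = γz + q = 18.2 × 4.2 + 26 = 102.4 kPa.
σ_h = K_a σ_v = 0.3920 × 102.4 = 40.15 kPa.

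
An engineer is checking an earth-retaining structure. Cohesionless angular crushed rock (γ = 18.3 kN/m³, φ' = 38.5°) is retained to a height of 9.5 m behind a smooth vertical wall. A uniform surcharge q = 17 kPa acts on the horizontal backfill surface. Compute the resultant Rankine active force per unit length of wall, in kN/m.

K_a = tan²(45° − φ/2) = 0.2327.
Soil triangle: ½ K_a γ H² = 0.5×0.2327×18.3×9.5² = 192.1 kN/m.
Surcharge rectangle: K_a q H = 0.2327×17×9.5 = 37.57 kN/m.
Total = 192.1 + 37.57 = 229.7 kN/m.

230 kN/m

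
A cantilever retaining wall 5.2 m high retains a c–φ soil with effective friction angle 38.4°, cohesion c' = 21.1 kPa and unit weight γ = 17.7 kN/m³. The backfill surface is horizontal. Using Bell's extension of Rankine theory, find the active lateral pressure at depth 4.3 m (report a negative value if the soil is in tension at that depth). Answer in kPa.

-2.61 kPa

K_a = (1 − sin φ)/(1 + sin φ) = 0.2337.
σ_a = K_a γ z − 2c√K_a = 0.2337×17.7×4.3 − 2×21.1×0.4834 = -2.614 kPa.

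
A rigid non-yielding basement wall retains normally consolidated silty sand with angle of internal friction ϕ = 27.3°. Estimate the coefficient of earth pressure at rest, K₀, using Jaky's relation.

0.541

K₀ = 1 − sin φ' = 1 − sin 27.3° = 0.5414.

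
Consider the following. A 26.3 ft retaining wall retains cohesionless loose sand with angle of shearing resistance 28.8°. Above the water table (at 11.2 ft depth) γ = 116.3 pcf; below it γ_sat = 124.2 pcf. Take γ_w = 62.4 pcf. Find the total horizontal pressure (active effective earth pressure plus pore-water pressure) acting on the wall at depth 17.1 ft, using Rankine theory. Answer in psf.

K_a = (1 − sin φ)/(1 + sin φ) = 0.3498.
γ' = 124.2 − 62.4 = 61.80 pcf.
Effective vertical stress at 17.1 ft: σ'_v = 116.3×11.2 + 61.80×5.90 = 1667 psf.
σ'_h = K_a σ'_v = 0.3498 × 1667 = 583.1 psf; u = γ_w × 5.90 = 368.2 psf.
Total σ_h = 583.1 + 368.2 = 951.3 psf.

951 psf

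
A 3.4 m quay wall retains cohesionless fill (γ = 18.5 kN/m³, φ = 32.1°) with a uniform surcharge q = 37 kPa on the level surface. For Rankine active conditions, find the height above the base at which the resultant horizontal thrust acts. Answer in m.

1.44 m

K_a = 0.3060.
Triangular part P₁ = ½K_aγH² = 32.72 at H/3 = 1.133 m; rectangular part P₂ = K_a q H = 38.49 at H/2 = 1.700 m.
ȳ = (P₁·1.133 + P₂·1.700)/(P₁+P₂) = 1.440 m.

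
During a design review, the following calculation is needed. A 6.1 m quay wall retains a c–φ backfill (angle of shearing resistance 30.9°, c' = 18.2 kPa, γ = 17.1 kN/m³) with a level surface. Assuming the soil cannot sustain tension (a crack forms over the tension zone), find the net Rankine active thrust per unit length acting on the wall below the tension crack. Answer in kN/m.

K_a = 0.3214; √K_a = 0.5669.
Tension-crack depth z_c = 2c/(γ√K_a) = 2×18.2/(17.1×0.5669) = 3.755 m.
σ_a at base = K_a γ H − 2c√K_a = 0.3214×17.1×6.1 − 2×18.2×0.5669 = 12.89 kPa.
P_a = ½ × 12.89 × (H − z_c) = 0.5×12.89×2.345 = 15.11 kN/m.

15.1 kN/m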